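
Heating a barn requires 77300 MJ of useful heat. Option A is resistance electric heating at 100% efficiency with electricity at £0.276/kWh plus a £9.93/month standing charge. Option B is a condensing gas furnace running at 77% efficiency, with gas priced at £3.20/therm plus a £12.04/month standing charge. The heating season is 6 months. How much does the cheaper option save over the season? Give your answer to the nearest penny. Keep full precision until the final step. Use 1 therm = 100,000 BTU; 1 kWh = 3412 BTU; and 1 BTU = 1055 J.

£2869.24

Heat load = 77300 MJ = 77,300,000,000 J / 1055 = 73,270,142 BTU
Gas: input = 73,270,142 / 0.77 = 95,156,029 BTU = 951.6 therm → 951.6 × £3.20 = £3,044.99; + 6 × £12.04 standing = £3,117.23
Electric: 73,270,142 BTU / 3412 = 21,470 kWh → × £0.276 = £5,926.89; + 6 × £9.93 standing = £5,986.47
Difference = |£3,117.23 − £5,986.47| = £2,869.24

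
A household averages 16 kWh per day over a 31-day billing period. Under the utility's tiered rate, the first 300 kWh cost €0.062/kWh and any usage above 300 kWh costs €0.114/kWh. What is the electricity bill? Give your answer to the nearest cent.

Usage = 16 kWh/day × 31 days = 496 kWh
First 300 kWh × €0.062 = €18.60
Remaining 196 kWh × €0.114 = €22.34
Total = €40.94

€40.94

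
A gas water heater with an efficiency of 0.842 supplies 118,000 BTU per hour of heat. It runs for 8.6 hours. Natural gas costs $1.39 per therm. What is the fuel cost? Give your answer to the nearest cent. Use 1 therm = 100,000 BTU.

Heat delivered = 118,000 BTU/h × 8.6 h = 1,014,800 BTU
Gas input = 1,014,800 / 0.842 = 1,205,226 BTU
= 1,205,226 / 100,000 = 12.05 therm
Cost = 12.05 × $1.39/therm = $16.75

$16.75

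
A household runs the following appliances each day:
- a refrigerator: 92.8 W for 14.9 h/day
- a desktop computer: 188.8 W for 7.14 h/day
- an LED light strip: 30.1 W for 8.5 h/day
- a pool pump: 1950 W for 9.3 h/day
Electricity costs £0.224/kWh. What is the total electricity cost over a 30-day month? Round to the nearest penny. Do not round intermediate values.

refrigerator: 92.8 W × 14.9 h × 30 d = 41,482 Wh = 41.48 kWh
desktop computer: 188.8 W × 7.14 h × 30 d = 40,441 Wh = 40.44 kWh
LED light strip: 30.1 W × 8.5 h × 30 d = 7,676 Wh = 7.676 kWh
pool pump: 1950 W × 9.3 h × 30 d = 544,050 Wh = 544 kWh
Total energy = 41.48 + 40.44 + 7.676 + 544 = 633.6 kWh
Cost = 633.6 kWh × £0.224 = £141.94

£141.94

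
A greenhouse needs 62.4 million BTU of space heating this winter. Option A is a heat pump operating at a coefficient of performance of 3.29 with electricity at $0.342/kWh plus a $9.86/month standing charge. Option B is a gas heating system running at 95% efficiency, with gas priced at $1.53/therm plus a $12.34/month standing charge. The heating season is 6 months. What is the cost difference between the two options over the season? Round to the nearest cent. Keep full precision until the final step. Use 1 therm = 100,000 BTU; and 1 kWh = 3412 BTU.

$881.26

Heat load = 62.4 × 10⁶ BTU = 62,400,000 BTU
Gas: input = 62,400,000 / 0.950 = 65,684,211 BTU = 656.8 therm → 656.8 × $1.53 = $1,004.97; + 6 × $12.34 standing = $1,079.01
Heat pump: 62,400,000 BTU / 3412 = 18,290 kWh heat; / 3.29 = 5,559 kWh in → × $0.342 = $1,901.10; + 6 × $9.86 standing = $1,960.26
Difference = |$1,079.01 − $1,960.26| = $881.26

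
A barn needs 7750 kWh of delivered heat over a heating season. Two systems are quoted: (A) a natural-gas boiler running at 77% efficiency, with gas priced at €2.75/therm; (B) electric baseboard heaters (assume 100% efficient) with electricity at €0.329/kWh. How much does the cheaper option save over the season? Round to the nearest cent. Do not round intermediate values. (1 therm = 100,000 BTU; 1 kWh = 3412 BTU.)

Heat load = 7750 kWh × 3412 = 26,443,000 BTU
Gas: input = 26,443,000 / 0.77 = 34,341,558 BTU = 343.4 therm → 343.4 × €2.75 = €944.39
Electric: 26,443,000 BTU / 3412 = 7,750 kWh → × €0.329 = €2,549.75
Difference = |€944.39 − €2,549.75| = €1,605.36

€1605.36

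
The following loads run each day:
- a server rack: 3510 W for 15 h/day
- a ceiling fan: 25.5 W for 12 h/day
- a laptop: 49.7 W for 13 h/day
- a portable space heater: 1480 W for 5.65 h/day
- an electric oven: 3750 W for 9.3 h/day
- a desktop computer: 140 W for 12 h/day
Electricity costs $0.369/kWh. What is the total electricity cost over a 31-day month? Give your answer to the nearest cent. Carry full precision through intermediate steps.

server rack: 3510 W × 15 h × 31 d = 1,632,150 Wh = 1,632 kWh
ceiling fan: 25.5 W × 12 h × 31 d = 9,486 Wh = 9.486 kWh
laptop: 49.7 W × 13 h × 31 d = 20,029 Wh = 20.03 kWh
portable space heater: 1480 W × 5.65 h × 31 d = 259,222 Wh = 259.2 kWh
electric oven: 3750 W × 9.3 h × 31 d = 1,081,125 Wh = 1,081 kWh
desktop computer: 140 W × 12 h × 31 d = 52,080 Wh = 52.08 kWh
Total energy = 1,632 + 9.486 + 20.03 + 259.2 + 1,081 + 52.08 = 3,054 kWh
Cost = 3,054 kWh × $0.369 = $1,126.96

$1126.96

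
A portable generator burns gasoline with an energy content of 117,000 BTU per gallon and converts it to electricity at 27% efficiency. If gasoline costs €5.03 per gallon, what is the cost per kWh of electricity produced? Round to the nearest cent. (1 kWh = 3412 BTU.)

Electrical output per gallon = 117,000 BTU × 0.27 / 3412 BTU/kWh = 9.258 kWh
Cost per kWh = €5.03 / 9.258 kWh = €0.543

€0.54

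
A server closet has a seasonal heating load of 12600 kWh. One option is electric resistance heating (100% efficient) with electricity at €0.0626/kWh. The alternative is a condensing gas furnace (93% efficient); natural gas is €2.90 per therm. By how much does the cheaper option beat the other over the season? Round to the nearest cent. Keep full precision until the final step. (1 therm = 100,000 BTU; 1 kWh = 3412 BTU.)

Heat load = 12600 kWh × 3412 = 42,991,200 BTU
Gas: input = 42,991,200 / 0.93 = 46,227,097 BTU = 462.3 therm → 462.3 × €2.90 = €1,340.59
Electric: 42,991,200 BTU / 3412 = 12,600 kWh → × €0.0626 = €788.76
Difference = |€1,340.59 − €788.76| = €551.83

€551.83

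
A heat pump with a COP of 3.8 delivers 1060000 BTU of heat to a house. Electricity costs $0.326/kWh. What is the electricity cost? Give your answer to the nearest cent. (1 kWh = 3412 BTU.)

Heat delivered = 1,060,000 BTU / 3412 = 310.7 kWh
Electrical input = 310.7 kWh / 3.8 = 81.75 kWh
Cost = 81.75 × $0.326/kWh = $26.65

$26.65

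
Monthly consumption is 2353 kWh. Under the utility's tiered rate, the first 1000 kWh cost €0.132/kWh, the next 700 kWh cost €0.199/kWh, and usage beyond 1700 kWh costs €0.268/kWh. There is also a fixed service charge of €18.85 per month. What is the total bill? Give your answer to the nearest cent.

First 1000 kWh × €0.132 = €132.00
Next 700 kWh × €0.199 = €139.30
Remaining 653 kWh × €0.268 = €175.00
Energy charge = €446.30; + service €18.85 = €465.15

€465.15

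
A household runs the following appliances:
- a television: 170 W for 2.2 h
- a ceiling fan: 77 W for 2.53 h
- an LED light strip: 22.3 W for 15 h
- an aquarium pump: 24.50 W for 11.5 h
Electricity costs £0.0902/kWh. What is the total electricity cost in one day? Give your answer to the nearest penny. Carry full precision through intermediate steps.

£0.11

television: 170 W × 2.2 h = 374 Wh = 0.374 kWh
ceiling fan: 77 W × 2.53 h = 195 Wh = 0.1948 kWh
LED light strip: 22.3 W × 15 h = 334 Wh = 0.3345 kWh
aquarium pump: 24.50 W × 11.5 h = 282 Wh = 0.2818 kWh
Total energy = 0.374 + 0.1948 + 0.3345 + 0.2818 = 1.185 kWh
Cost = 1.185 kWh × £0.0902 = £0.11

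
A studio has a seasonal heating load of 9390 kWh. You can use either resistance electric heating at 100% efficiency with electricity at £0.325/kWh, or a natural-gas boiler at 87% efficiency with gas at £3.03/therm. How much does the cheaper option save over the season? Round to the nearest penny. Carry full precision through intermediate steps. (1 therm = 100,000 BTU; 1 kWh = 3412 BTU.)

£1935.92

Heat load = 9390 kWh × 3412 = 32,038,680 BTU
Gas: input = 32,038,680 / 0.87 = 36,826,069 BTU = 368.3 therm → 368.3 × £3.03 = £1,115.83
Electric: 32,038,680 BTU / 3412 = 9,390 kWh → × £0.325 = £3,051.75
Difference = |£1,115.83 − £3,051.75| = £1,935.92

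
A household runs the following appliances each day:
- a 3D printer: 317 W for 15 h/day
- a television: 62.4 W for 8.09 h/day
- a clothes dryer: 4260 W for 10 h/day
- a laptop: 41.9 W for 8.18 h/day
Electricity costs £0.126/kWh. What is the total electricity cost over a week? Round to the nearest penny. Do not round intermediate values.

£42.51

3D printer: 317 W × 15 h × 7 d = 33,285 Wh = 33.28 kWh
television: 62.4 W × 8.09 h × 7 d = 3,534 Wh = 3.534 kWh
clothes dryer: 4260 W × 10 h × 7 d = 298,200 Wh = 298.2 kWh
laptop: 41.9 W × 8.18 h × 7 d = 2,399 Wh = 2.399 kWh
Total energy = 33.28 + 3.534 + 298.2 + 2.399 = 337.4 kWh
Cost = 337.4 kWh × £0.126 = £42.51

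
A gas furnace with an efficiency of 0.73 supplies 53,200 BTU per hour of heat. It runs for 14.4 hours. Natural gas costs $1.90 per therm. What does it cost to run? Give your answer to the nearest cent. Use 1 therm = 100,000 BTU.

Heat delivered = 53,200 BTU/h × 14.4 h = 766,080 BTU
Gas input = 766,080 / 0.73 = 1,049,425 BTU
= 1,049,425 / 100,000 = 10.49 therm
Cost = 10.49 × $1.90/therm = $19.94

$19.94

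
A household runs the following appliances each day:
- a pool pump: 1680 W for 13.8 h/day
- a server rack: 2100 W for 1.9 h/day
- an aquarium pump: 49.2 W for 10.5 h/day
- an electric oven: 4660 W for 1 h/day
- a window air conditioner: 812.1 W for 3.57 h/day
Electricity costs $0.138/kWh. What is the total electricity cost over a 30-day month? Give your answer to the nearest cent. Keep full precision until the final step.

pool pump: 1680 W × 13.8 h × 30 d = 695,520 Wh = 695.5 kWh
server rack: 2100 W × 1.9 h × 30 d = 119,700 Wh = 119.7 kWh
aquarium pump: 49.2 W × 10.5 h × 30 d = 15,498 Wh = 15.5 kWh
electric oven: 4660 W × 1 h × 30 d = 139,800 Wh = 139.8 kWh
window air conditioner: 812.1 W × 3.57 h × 30 d = 86,976 Wh = 86.98 kWh
Total energy = 695.5 + 119.7 + 15.5 + 139.8 + 86.98 = 1,057 kWh
Cost = 1,057 kWh × $0.138 = $145.93

$145.93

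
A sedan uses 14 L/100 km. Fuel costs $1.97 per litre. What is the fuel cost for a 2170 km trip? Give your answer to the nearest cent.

Fuel = 14 L/100 km × 2170 km / 100 = 303.8 L
Cost = 303.8 L × $1.97/L = $598.49

$598.49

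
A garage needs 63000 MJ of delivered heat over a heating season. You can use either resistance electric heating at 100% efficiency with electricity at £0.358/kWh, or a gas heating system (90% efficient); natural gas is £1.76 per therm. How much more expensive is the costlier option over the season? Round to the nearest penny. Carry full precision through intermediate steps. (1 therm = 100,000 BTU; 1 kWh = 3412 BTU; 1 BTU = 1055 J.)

Heat load = 63000 MJ = 63,000,000,000 J / 1055 = 59,715,640 BTU
Gas: input = 59,715,640 / 0.90 = 66,350,711 BTU = 663.5 therm → 663.5 × £1.76 = £1,167.77
Electric: 59,715,640 BTU / 3412 = 17,500 kWh → × £0.358 = £6,265.59
Difference = |£1,167.77 − £6,265.59| = £5,097.82

£5097.82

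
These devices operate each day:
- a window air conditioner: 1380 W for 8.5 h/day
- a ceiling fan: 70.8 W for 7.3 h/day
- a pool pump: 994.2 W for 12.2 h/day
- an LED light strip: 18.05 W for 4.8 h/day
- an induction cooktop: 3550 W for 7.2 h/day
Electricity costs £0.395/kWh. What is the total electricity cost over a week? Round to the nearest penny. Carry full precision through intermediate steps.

window air conditioner: 1380 W × 8.5 h × 7 d = 82,110 Wh = 82.11 kWh
ceiling fan: 70.8 W × 7.3 h × 7 d = 3,618 Wh = 3.618 kWh
pool pump: 994.2 W × 12.2 h × 7 d = 84,905 Wh = 84.9 kWh
LED light strip: 18.05 W × 4.8 h × 7 d = 606 Wh = 0.6065 kWh
induction cooktop: 3550 W × 7.2 h × 7 d = 178,920 Wh = 178.9 kWh
Total energy = 82.11 + 3.618 + 84.9 + 0.6065 + 178.9 = 350.2 kWh
Cost = 350.2 kWh × £0.395 = £138.31

£138.31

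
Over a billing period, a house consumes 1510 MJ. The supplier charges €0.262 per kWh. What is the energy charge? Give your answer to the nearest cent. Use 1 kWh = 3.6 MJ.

€109.89

1510 MJ × (0.27778 kWh/MJ) = 419.4 kWh
Cost = 419.4 kWh × €0.262/kWh = €109.89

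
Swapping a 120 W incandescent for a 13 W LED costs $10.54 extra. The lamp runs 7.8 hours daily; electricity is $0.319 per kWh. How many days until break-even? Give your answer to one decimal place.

39.6 days

Power saved = 120 − 13 = 107 W
Daily energy saved = 107 W × 7.8 h = 834.6 Wh = 0.8346 kWh
Daily savings = 0.8346 × $0.319 = $0.2662
Payback = $10.54 / $0.2662 per day = 39.59 days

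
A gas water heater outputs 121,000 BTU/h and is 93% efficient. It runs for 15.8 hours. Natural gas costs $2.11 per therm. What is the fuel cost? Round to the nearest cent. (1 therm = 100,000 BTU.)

Heat delivered = 121,000 BTU/h × 15.8 h = 1,911,800 BTU
Gas input = 1,911,800 / 0.93 = 2,055,699 BTU
= 2,055,699 / 100,000 = 20.56 therm
Cost = 20.56 × $2.11/therm = $43.38

$43.38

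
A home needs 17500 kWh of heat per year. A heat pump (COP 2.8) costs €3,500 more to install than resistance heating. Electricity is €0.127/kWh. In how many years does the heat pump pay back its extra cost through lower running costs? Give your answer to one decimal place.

2.4 years

Resistance: 17500 kWh × €0.127 = €2,222.50/yr
Heat pump: 17500 / 2.8 = 6250 kWh in → × €0.127 = €793.75/yr
Annual savings = €1,428.75
Payback = €3,500 / €1,428.75 = 2.45 years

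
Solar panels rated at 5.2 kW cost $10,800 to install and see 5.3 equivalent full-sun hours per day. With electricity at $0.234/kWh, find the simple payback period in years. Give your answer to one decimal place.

4.6 years

Daily generation = 5.2 kW × 5.3 h = 27.56 kWh
Annual generation = 27.56 × 365 = 10059 kWh
Annual savings = 10059 × $0.234 = $2,353.90
Payback = $10,800 / $2,353.90 = 4.59 years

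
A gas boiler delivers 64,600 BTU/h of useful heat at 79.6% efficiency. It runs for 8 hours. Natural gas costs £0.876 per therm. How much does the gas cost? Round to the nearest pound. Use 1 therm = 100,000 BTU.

Heat delivered = 64,600 BTU/h × 8 h = 516,800 BTU
Gas input = 516,800 / 0.796 = 649,246 BTU
= 649,246 / 100,000 = 6.492 therm
Cost = 6.492 × £0.876/therm = £5.69 ≈ £6

£6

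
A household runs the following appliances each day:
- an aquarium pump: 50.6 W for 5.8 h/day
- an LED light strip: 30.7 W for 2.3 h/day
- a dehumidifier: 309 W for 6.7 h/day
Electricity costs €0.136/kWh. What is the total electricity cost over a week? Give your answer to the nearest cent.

€2.32

aquarium pump: 50.6 W × 5.8 h × 7 d = 2,054 Wh = 2.054 kWh
LED light strip: 30.7 W × 2.3 h × 7 d = 494 Wh = 0.4943 kWh
dehumidifier: 309 W × 6.7 h × 7 d = 14,492 Wh = 14.49 kWh
Total energy = 2.054 + 0.4943 + 14.49 = 17.04 kWh
Cost = 17.04 kWh × €0.136 = €2.32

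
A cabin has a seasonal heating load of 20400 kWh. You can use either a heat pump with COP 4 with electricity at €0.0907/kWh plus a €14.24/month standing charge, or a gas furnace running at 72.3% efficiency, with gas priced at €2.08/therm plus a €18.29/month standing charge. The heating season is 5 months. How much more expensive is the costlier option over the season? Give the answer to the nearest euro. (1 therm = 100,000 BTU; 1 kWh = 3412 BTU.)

Heat load = 20400 kWh × 3412 = 69,604,800 BTU
Gas: input = 69,604,800 / 0.723 = 96,272,199 BTU = 962.7 therm → 962.7 × €2.08 = €2,002.46; + 5 × €18.29 standing = €2,093.91
Heat pump: 69,604,800 BTU / 3412 = 20,400 kWh heat; / 4 = 5,100 kWh in → × €0.0907 = €462.57; + 5 × €14.24 standing = €533.77
Difference = |€2,093.91 − €533.77| = €1,560.14 ≈ €1560

€1560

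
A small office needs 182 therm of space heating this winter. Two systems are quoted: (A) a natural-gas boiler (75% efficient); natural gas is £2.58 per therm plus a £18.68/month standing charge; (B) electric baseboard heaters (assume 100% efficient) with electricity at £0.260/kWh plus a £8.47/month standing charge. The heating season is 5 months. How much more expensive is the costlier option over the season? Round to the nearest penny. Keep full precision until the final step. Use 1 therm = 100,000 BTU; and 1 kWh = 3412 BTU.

£709.74

Heat load = 182 therm × 100,000 = 18,200,000 BTU
Gas: input = 18,200,000 / 0.75 = 24,266,667 BTU = 242.7 therm → 242.7 × £2.58 = £626.08; + 5 × £18.68 standing = £719.48
Electric: 18,200,000 BTU / 3412 = 5,334 kWh → × £0.260 = £1,386.87; + 5 × £8.47 standing = £1,429.22
Difference = |£719.48 − £1,429.22| = £709.74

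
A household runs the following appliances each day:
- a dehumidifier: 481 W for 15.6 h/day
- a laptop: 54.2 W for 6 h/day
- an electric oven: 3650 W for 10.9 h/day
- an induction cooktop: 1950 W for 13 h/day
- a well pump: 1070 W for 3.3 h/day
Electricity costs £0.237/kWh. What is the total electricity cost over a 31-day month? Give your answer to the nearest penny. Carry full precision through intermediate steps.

dehumidifier: 481 W × 15.6 h × 31 d = 232,612 Wh = 232.6 kWh
laptop: 54.2 W × 6 h × 31 d = 10,081 Wh = 10.08 kWh
electric oven: 3650 W × 10.9 h × 31 d = 1,233,335 Wh = 1,233 kWh
induction cooktop: 1950 W × 13 h × 31 d = 785,850 Wh = 785.9 kWh
well pump: 1070 W × 3.3 h × 31 d = 109,461 Wh = 109.5 kWh
Total energy = 232.6 + 10.08 + 1,233 + 785.9 + 109.5 = 2,371 kWh
Cost = 2,371 kWh × £0.237 = £562.01

£562.01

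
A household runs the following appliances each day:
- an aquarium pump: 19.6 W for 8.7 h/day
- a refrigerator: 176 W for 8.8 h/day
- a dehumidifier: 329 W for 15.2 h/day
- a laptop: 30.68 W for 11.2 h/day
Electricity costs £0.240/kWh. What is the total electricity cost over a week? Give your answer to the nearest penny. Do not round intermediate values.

aquarium pump: 19.6 W × 8.7 h × 7 d = 1,194 Wh = 1.194 kWh
refrigerator: 176 W × 8.8 h × 7 d = 10,842 Wh = 10.84 kWh
dehumidifier: 329 W × 15.2 h × 7 d = 35,006 Wh = 35.01 kWh
laptop: 30.68 W × 11.2 h × 7 d = 2,405 Wh = 2.405 kWh
Total energy = 1.194 + 10.84 + 35.01 + 2.405 = 49.45 kWh
Cost = 49.45 kWh × £0.240 = £11.87

£11.87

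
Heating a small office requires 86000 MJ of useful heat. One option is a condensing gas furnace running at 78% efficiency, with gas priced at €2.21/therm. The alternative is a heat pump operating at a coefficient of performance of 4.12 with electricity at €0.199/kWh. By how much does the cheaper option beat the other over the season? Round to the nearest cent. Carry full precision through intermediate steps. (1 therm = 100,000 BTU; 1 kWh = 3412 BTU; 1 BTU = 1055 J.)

€1155.67

Heat load = 86000 MJ = 86,000,000,000 J / 1055 = 81,516,588 BTU
Gas: input = 81,516,588 / 0.780 = 104,508,446 BTU = 1,045 therm → 1,045 × €2.21 = €2,309.64
Heat pump: 81,516,588 BTU / 3412 = 23,890 kWh heat; / 4.12 = 5,799 kWh in → × €0.199 = €1,153.97
Difference = |€2,309.64 − €1,153.97| = €1,155.67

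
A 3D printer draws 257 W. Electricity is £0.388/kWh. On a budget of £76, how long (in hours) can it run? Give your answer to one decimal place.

762.2 h

Energy budget = £76 / £0.388 per kWh = 195.9 kWh = 195,876 Wh
Runtime = 195,876 Wh / 257 W = 762.2 h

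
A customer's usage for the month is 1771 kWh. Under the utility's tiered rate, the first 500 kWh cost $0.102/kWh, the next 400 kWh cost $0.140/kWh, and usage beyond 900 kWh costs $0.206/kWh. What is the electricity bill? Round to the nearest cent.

$286.43

First 500 kWh × $0.102 = $51.00
Next 400 kWh × $0.140 = $56.00
Remaining 871 kWh × $0.206 = $179.43
Total = $286.43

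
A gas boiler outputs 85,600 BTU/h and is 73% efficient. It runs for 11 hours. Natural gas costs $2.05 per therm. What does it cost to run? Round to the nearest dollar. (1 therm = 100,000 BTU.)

Heat delivered = 85,600 BTU/h × 11 h = 941,600 BTU
Gas input = 941,600 / 0.73 = 1,289,863 BTU
= 1,289,863 / 100,000 = 12.9 therm
Cost = 12.9 × $2.05/therm = $26.44 ≈ $26

$26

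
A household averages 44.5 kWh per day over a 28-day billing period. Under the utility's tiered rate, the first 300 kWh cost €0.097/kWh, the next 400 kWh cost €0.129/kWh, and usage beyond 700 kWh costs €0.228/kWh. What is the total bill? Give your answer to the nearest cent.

€205.19

Usage = 44.5 kWh/day × 28 days = 1246 kWh
First 300 kWh × €0.097 = €29.10
Next 400 kWh × €0.129 = €51.60
Remaining 546 kWh × €0.228 = €124.49
Total = €205.19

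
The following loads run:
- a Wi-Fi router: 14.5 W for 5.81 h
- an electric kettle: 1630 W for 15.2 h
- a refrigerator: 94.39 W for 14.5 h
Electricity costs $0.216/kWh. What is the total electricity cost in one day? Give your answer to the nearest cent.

Wi-Fi router: 14.5 W × 5.81 h = 84 Wh = 0.08424 kWh
electric kettle: 1630 W × 15.2 h = 24,776 Wh = 24.78 kWh
refrigerator: 94.39 W × 14.5 h = 1,369 Wh = 1.369 kWh
Total energy = 0.08424 + 24.78 + 1.369 = 26.23 kWh
Cost = 26.23 kWh × $0.216 = $5.67

$5.67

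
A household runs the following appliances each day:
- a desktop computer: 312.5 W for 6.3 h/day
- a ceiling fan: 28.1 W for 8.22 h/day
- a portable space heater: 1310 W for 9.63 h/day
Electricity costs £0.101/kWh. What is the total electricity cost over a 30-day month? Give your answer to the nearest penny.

desktop computer: 312.5 W × 6.3 h × 30 d = 59,062 Wh = 59.06 kWh
ceiling fan: 28.1 W × 8.22 h × 30 d = 6,929 Wh = 6.929 kWh
portable space heater: 1310 W × 9.63 h × 30 d = 378,459 Wh = 378.5 kWh
Total energy = 59.06 + 6.929 + 378.5 = 444.5 kWh
Cost = 444.5 kWh × £0.101 = £44.89

£44.89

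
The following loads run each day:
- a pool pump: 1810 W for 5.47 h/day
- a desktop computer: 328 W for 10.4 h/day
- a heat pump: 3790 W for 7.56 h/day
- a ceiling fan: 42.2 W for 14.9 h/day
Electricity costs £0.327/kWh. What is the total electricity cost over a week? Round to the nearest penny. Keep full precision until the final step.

£97.50

pool pump: 1810 W × 5.47 h × 7 d = 69,305 Wh = 69.3 kWh
desktop computer: 328 W × 10.4 h × 7 d = 23,878 Wh = 23.88 kWh
heat pump: 3790 W × 7.56 h × 7 d = 200,567 Wh = 200.6 kWh
ceiling fan: 42.2 W × 14.9 h × 7 d = 4,401 Wh = 4.401 kWh
Total energy = 69.3 + 23.88 + 200.6 + 4.401 = 298.2 kWh
Cost = 298.2 kWh × £0.327 = £97.50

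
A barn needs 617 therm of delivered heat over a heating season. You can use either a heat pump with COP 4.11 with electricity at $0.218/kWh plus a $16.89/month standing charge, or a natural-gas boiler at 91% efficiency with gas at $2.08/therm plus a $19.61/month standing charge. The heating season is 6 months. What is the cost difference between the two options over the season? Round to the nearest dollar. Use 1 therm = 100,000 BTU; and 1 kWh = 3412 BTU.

$467

Heat load = 617 therm × 100,000 = 61,700,000 BTU
Gas: input = 61,700,000 / 0.91 = 67,802,198 BTU = 678 therm → 678 × $2.08 = $1,410.29; + 6 × $19.61 standing = $1,527.95
Heat pump: 61,700,000 BTU / 3412 = 18,080 kWh heat; / 4.11 = 4,400 kWh in → × $0.218 = $959.16; + 6 × $16.89 standing = $1,060.50
Difference = |$1,527.95 − $1,060.50| = $467.45 ≈ $467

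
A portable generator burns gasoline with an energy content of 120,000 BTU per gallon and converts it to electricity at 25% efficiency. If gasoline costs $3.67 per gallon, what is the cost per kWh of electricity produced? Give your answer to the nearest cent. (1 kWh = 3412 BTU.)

Electrical output per gallon = 120,000 BTU × 0.25 / 3412 BTU/kWh = 8.792 kWh
Cost per kWh = $3.67 / 8.792 kWh = $0.417

$0.42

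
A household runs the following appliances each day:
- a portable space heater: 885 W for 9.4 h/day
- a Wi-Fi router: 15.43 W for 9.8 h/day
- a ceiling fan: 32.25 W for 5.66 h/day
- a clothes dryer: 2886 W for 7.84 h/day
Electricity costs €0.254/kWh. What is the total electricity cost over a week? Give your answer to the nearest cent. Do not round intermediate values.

portable space heater: 885 W × 9.4 h × 7 d = 58,233 Wh = 58.23 kWh
Wi-Fi router: 15.43 W × 9.8 h × 7 d = 1,058 Wh = 1.058 kWh
ceiling fan: 32.25 W × 5.66 h × 7 d = 1,278 Wh = 1.278 kWh
clothes dryer: 2886 W × 7.84 h × 7 d = 158,384 Wh = 158.4 kWh
Total energy = 58.23 + 1.058 + 1.278 + 158.4 = 219 kWh
Cost = 219 kWh × €0.254 = €55.61

€55.61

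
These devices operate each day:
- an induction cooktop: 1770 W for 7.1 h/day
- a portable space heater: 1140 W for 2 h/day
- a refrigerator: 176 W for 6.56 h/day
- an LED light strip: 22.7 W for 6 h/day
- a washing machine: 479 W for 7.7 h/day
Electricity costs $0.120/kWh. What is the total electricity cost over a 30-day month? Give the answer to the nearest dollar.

$71

induction cooktop: 1770 W × 7.1 h × 30 d = 377,010 Wh = 377 kWh
portable space heater: 1140 W × 2 h × 30 d = 68,400 Wh = 68.4 kWh
refrigerator: 176 W × 6.56 h × 30 d = 34,637 Wh = 34.64 kWh
LED light strip: 22.7 W × 6 h × 30 d = 4,086 Wh = 4.086 kWh
washing machine: 479 W × 7.7 h × 30 d = 110,649 Wh = 110.6 kWh
Total energy = 377 + 68.4 + 34.64 + 4.086 + 110.6 = 594.8 kWh
Cost = 594.8 kWh × $0.120 = $71.37 ≈ $71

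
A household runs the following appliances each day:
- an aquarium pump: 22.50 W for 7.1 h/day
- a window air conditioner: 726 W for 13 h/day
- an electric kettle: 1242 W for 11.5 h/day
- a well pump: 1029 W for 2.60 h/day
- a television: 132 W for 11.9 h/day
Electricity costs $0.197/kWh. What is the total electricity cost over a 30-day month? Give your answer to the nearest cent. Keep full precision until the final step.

$166.23

aquarium pump: 22.50 W × 7.1 h × 30 d = 4,792 Wh = 4.793 kWh
window air conditioner: 726 W × 13 h × 30 d = 283,140 Wh = 283.1 kWh
electric kettle: 1242 W × 11.5 h × 30 d = 428,490 Wh = 428.5 kWh
well pump: 1029 W × 2.60 h × 30 d = 80,262 Wh = 80.26 kWh
television: 132 W × 11.9 h × 30 d = 47,124 Wh = 47.12 kWh
Total energy = 4.793 + 283.1 + 428.5 + 80.26 + 47.12 = 843.8 kWh
Cost = 843.8 kWh × $0.197 = $166.23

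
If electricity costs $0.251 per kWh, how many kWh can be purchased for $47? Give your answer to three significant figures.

187 kWh

$47 / $0.251 per kWh = 187.3 kWh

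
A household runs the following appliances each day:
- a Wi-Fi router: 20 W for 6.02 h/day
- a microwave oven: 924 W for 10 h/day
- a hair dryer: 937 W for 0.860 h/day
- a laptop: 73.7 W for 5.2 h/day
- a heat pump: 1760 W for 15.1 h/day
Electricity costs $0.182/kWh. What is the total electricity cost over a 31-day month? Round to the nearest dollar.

Wi-Fi router: 20 W × 6.02 h × 31 d = 3,732 Wh = 3.732 kWh
microwave oven: 924 W × 10 h × 31 d = 286,440 Wh = 286.4 kWh
hair dryer: 937 W × 0.860 h × 31 d = 24,980 Wh = 24.98 kWh
laptop: 73.7 W × 5.2 h × 31 d = 11,880 Wh = 11.88 kWh
heat pump: 1760 W × 15.1 h × 31 d = 823,856 Wh = 823.9 kWh
Total energy = 3.732 + 286.4 + 24.98 + 11.88 + 823.9 = 1,151 kWh
Cost = 1,151 kWh × $0.182 = $209.46 ≈ $209

$209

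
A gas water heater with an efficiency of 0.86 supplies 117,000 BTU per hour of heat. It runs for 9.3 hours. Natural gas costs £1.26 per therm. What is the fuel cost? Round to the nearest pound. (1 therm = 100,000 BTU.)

£16

Heat delivered = 117,000 BTU/h × 9.3 h = 1,088,100 BTU
Gas input = 1,088,100 / 0.86 = 1,265,233 BTU
= 1,265,233 / 100,000 = 12.65 therm
Cost = 12.65 × £1.26/therm = £15.94 ≈ £16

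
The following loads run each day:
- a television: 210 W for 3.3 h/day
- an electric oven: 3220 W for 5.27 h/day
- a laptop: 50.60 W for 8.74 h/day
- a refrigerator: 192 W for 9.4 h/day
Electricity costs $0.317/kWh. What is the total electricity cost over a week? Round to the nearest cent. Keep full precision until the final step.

$44.18

television: 210 W × 3.3 h × 7 d = 4,851 Wh = 4.851 kWh
electric oven: 3220 W × 5.27 h × 7 d = 118,786 Wh = 118.8 kWh
laptop: 50.60 W × 8.74 h × 7 d = 3,096 Wh = 3.096 kWh
refrigerator: 192 W × 9.4 h × 7 d = 12,634 Wh = 12.63 kWh
Total energy = 4.851 + 118.8 + 3.096 + 12.63 = 139.4 kWh
Cost = 139.4 kWh × $0.317 = $44.18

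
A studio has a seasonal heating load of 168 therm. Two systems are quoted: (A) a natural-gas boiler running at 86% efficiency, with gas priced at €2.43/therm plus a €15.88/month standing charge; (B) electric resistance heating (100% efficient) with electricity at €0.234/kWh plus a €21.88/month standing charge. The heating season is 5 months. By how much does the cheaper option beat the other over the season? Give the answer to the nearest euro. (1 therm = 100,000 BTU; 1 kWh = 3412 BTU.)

€707

Heat load = 168 therm × 100,000 = 16,800,000 BTU
Gas: input = 16,800,000 / 0.86 = 19,534,884 BTU = 195.3 therm → 195.3 × €2.43 = €474.70; + 5 × €15.88 standing = €554.10
Electric: 16,800,000 BTU / 3412 = 4,924 kWh → × €0.234 = €1,152.17; + 5 × €21.88 standing = €1,261.57
Difference = |€554.10 − €1,261.57| = €707.47 ≈ €707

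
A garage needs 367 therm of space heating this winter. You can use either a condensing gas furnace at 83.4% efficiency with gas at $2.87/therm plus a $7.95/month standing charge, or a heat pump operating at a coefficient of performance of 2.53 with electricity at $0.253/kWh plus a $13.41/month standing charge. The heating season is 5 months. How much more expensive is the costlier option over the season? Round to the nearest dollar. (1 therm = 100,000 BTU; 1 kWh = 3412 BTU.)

$160

Heat load = 367 therm × 100,000 = 36,700,000 BTU
Gas: input = 36,700,000 / 0.834 = 44,004,796 BTU = 440 therm → 440 × $2.87 = $1,262.94; + 5 × $7.95 standing = $1,302.69
Heat pump: 36,700,000 BTU / 3412 = 10,760 kWh heat; / 2.53 = 4,251 kWh in → × $0.253 = $1,075.62; + 5 × $13.41 standing = $1,142.67
Difference = |$1,302.69 − $1,142.67| = $160.02 ≈ $160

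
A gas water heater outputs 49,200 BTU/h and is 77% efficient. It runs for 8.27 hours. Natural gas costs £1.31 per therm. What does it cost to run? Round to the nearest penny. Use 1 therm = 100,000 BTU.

£6.92

Heat delivered = 49,200 BTU/h × 8.27 h = 406,884 BTU
Gas input = 406,884 / 0.770 = 528,421 BTU
= 528,421 / 100,000 = 5.284 therm
Cost = 5.284 × £1.31/therm = £6.92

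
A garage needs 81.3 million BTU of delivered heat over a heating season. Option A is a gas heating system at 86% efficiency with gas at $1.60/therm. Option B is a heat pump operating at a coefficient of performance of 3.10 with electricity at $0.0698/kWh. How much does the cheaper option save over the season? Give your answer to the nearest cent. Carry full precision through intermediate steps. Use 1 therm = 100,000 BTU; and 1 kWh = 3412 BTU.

$976.05

Heat load = 81.3 × 10⁶ BTU = 81,300,000 BTU
Gas: input = 81,300,000 / 0.86 = 94,534,884 BTU = 945.3 therm → 945.3 × $1.60 = $1,512.56
Heat pump: 81,300,000 BTU / 3412 = 23,830 kWh heat; / 3.10 = 7,686 kWh in → × $0.0698 = $536.51
Difference = |$1,512.56 − $536.51| = $976.05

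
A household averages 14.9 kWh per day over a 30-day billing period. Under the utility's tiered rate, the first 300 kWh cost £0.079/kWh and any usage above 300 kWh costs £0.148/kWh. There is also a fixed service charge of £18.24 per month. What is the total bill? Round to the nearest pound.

Usage = 14.9 kWh/day × 30 days = 447 kWh
First 300 kWh × £0.079 = £23.70
Remaining 147 kWh × £0.148 = £21.76
Energy charge = £45.46; + service £18.24 = £63.70 ≈ £64

£64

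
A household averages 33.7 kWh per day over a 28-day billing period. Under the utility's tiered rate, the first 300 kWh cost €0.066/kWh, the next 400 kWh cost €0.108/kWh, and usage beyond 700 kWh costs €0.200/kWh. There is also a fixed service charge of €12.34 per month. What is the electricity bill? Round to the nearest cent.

€124.06

Usage = 33.7 kWh/day × 28 days = 943.6 kWh
First 300 kWh × €0.066 = €19.80
Next 400 kWh × €0.108 = €43.20
Remaining 243.6 kWh × €0.200 = €48.72
Energy charge = €111.72; + service €12.34 = €124.06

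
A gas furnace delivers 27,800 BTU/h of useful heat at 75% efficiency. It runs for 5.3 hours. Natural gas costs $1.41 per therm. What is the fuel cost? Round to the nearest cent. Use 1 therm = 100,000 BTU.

Heat delivered = 27,800 BTU/h × 5.3 h = 147,340 BTU
Gas input = 147,340 / 0.75 = 196,453 BTU
= 196,453 / 100,000 = 1.965 therm
Cost = 1.965 × $1.41/therm = $2.77

$2.77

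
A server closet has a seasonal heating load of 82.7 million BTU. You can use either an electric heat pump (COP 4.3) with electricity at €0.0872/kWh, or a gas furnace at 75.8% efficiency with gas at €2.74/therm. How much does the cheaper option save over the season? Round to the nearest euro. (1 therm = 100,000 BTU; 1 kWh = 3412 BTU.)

€2498

Heat load = 82.7 × 10⁶ BTU = 82,700,000 BTU
Gas: input = 82,700,000 / 0.758 = 109,102,902 BTU = 1,091 therm → 1,091 × €2.74 = €2,989.42
Heat pump: 82,700,000 BTU / 3412 = 24,240 kWh heat; / 4.3 = 5,637 kWh in → × €0.0872 = €491.52
Difference = |€2,989.42 − €491.52| = €2,497.90 ≈ €2498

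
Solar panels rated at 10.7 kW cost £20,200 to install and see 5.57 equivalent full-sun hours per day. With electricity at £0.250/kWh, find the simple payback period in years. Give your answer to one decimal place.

3.7 years

Daily generation = 10.7 kW × 5.57 h = 59.6 kWh
Annual generation = 59.6 × 365 = 21754 kWh
Annual savings = 21754 × £0.250 = £5,438.41
Payback = £20,200 / £5,438.41 = 3.71 years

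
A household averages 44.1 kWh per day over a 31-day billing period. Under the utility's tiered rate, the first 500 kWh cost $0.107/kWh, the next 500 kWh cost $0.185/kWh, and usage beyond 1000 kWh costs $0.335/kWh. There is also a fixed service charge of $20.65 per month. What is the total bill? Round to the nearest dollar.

Usage = 44.1 kWh/day × 31 days = 1367.1 kWh
First 500 kWh × $0.107 = $53.50
Next 500 kWh × $0.185 = $92.50
Remaining 367.1 kWh × $0.335 = $122.98
Energy charge = $268.98; + service $20.65 = $289.63 ≈ $290

$290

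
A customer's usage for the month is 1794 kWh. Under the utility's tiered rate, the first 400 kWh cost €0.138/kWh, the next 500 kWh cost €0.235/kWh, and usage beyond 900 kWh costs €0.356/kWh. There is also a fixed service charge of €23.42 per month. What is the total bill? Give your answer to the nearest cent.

€514.38

First 400 kWh × €0.138 = €55.20
Next 500 kWh × €0.235 = €117.50
Remaining 894 kWh × €0.356 = €318.26
Energy charge = €490.96; + service €23.42 = €514.38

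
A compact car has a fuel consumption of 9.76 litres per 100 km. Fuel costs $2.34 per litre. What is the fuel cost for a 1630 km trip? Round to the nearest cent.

$372.27

Fuel = 9.76 L/100 km × 1630 km / 100 = 159.1 L
Cost = 159.1 L × $2.34/L = $372.27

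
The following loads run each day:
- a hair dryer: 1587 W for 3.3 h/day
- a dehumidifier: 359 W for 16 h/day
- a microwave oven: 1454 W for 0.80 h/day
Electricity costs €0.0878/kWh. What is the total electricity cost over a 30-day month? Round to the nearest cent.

€31.99

hair dryer: 1587 W × 3.3 h × 30 d = 157,113 Wh = 157.1 kWh
dehumidifier: 359 W × 16 h × 30 d = 172,320 Wh = 172.3 kWh
microwave oven: 1454 W × 0.80 h × 30 d = 34,896 Wh = 34.9 kWh
Total energy = 157.1 + 172.3 + 34.9 = 364.3 kWh
Cost = 364.3 kWh × €0.0878 = €31.99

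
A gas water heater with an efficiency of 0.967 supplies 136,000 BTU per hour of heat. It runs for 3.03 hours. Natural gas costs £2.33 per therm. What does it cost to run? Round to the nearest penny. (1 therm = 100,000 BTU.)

£9.93

Heat delivered = 136,000 BTU/h × 3.03 h = 412,080 BTU
Gas input = 412,080 / 0.967 = 426,143 BTU
= 426,143 / 100,000 = 4.261 therm
Cost = 4.261 × £2.33/therm = £9.93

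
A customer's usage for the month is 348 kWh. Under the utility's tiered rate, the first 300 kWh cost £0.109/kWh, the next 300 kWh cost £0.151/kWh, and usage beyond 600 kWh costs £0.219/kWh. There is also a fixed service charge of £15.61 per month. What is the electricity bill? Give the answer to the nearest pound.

£56

First 300 kWh × £0.109 = £32.70
Next 48 kWh × £0.151 = £7.25
Remaining tier: 0 kWh (not reached)
Energy charge = £39.95; + service £15.61 = £55.56 ≈ £56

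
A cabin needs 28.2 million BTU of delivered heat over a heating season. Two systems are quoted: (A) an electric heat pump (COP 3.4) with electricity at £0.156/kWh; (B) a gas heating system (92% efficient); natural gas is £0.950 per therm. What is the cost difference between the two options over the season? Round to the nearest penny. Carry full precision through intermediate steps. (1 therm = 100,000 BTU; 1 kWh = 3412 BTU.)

Heat load = 28.2 × 10⁶ BTU = 28,200,000 BTU
Gas: input = 28,200,000 / 0.92 = 30,652,174 BTU = 306.5 therm → 306.5 × £0.950 = £291.20
Heat pump: 28,200,000 BTU / 3412 = 8,265 kWh heat; / 3.4 = 2,431 kWh in → × £0.156 = £379.22
Difference = |£291.20 − £379.22| = £88.02

£88.02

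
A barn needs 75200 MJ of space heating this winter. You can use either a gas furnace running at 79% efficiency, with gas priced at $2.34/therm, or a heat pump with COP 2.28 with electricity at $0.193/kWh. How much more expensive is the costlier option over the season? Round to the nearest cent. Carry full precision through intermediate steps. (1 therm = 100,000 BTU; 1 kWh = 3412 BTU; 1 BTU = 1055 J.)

Heat load = 75200 MJ = 75,200,000,000 J / 1055 = 71,279,621 BTU
Gas: input = 71,279,621 / 0.79 = 90,227,368 BTU = 902.3 therm → 902.3 × $2.34 = $2,111.32
Heat pump: 71,279,621 BTU / 3412 = 20,890 kWh heat; / 2.28 = 9,163 kWh in → × $0.193 = $1,768.39
Difference = |$2,111.32 − $1,768.39| = $342.93

$342.93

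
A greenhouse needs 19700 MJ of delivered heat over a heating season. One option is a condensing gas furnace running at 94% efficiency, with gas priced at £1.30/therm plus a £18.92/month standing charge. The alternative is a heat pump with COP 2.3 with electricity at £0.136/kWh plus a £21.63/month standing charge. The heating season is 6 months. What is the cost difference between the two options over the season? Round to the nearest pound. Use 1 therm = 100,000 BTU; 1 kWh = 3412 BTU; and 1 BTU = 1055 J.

Heat load = 19700 MJ = 19,700,000,000 J / 1055 = 18,672,986 BTU
Gas: input = 18,672,986 / 0.94 = 19,864,878 BTU = 198.6 therm → 198.6 × £1.30 = £258.24; + 6 × £18.92 standing = £371.76
Heat pump: 18,672,986 BTU / 3412 = 5,473 kWh heat; / 2.3 = 2,379 kWh in → × £0.136 = £323.61; + 6 × £21.63 standing = £453.39
Difference = |£371.76 − £453.39| = £81.62 ≈ £82

£82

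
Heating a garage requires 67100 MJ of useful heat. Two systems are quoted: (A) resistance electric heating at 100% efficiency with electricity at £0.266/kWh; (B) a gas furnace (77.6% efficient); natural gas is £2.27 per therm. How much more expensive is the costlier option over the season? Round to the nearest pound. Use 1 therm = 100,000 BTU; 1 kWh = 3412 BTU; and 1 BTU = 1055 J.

£3098

Heat load = 67100 MJ = 67,100,000,000 J / 1055 = 63,601,896 BTU
Gas: input = 63,601,896 / 0.776 = 81,961,206 BTU = 819.6 therm → 819.6 × £2.27 = £1,860.52
Electric: 63,601,896 BTU / 3412 = 18,640 kWh → × £0.266 = £4,958.41
Difference = |£1,860.52 − £4,958.41| = £3,097.89 ≈ £3098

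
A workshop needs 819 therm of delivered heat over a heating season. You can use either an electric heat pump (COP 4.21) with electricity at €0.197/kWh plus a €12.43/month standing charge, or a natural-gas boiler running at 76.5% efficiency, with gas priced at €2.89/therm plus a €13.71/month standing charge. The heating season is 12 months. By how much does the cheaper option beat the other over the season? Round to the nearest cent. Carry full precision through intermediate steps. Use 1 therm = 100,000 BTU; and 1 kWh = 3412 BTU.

Heat load = 819 therm × 100,000 = 81,900,000 BTU
Gas: input = 81,900,000 / 0.765 = 107,058,824 BTU = 1,071 therm → 1,071 × €2.89 = €3,094.00; + 12 × €13.71 standing = €3,258.52
Heat pump: 81,900,000 BTU / 3412 = 24,000 kWh heat; / 4.21 = 5,702 kWh in → × €0.197 = €1,123.20; + 12 × €12.43 standing = €1,272.36
Difference = |€3,258.52 − €1,272.36| = €1,986.16

€1986.16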